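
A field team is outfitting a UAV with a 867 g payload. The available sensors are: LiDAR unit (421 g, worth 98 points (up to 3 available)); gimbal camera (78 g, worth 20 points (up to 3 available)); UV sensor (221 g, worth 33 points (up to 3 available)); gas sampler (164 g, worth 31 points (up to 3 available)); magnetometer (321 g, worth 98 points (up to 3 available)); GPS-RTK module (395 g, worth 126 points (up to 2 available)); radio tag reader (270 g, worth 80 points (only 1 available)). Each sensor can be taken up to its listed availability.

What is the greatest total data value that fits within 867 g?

252

2×GPS-RTK module uses 790 of the 867 g and totals 252.
No other feasible combination exceeds 252.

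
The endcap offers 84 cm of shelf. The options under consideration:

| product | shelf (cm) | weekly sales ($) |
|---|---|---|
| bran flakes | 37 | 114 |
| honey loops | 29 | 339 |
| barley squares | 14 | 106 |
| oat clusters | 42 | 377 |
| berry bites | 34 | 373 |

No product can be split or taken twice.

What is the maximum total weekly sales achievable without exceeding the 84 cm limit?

By weekly sales per cm: honey loops 11.69, berry bites 10.97, oat clusters 8.98, barley squares 7.57 lead.
Taking honey loops + barley squares + berry bites: 77 cm used, 818 in weekly sales.

818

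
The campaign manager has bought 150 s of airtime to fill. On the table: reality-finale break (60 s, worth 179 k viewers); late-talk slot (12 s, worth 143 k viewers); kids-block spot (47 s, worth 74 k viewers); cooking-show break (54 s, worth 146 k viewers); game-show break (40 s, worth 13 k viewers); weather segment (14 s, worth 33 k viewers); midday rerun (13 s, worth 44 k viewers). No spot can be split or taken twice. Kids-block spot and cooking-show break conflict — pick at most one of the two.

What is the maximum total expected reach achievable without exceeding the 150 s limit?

Best packing: reality-finale break + late-talk slot + cooking-show break + midday rerun — 139 s, 512 total.
The closest alternative, reality-finale break + late-talk slot + cooking-show break + weather segment, reaches only 501.

512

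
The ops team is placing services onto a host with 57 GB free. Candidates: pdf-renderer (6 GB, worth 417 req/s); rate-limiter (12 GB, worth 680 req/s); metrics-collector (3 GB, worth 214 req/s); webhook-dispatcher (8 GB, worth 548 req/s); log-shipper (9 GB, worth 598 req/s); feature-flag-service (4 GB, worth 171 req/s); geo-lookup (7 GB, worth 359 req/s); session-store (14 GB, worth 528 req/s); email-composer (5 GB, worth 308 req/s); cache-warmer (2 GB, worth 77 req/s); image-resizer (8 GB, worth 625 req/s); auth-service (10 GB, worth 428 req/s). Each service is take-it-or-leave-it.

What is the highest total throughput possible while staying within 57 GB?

3638

The ratio ordering already packs tightly: pdf-renderer + rate-limiter + metrics-collector + webhook-dispatcher + log-shipper + feature-flag-service + email-composer + cache-warmer + image-resizer, 57 GB, 3638.
Next best is pdf-renderer + rate-limiter + metrics-collector + webhook-dispatcher + log-shipper + feature-flag-service + geo-lookup + image-resizer at 3612 (57 GB) — short by 26.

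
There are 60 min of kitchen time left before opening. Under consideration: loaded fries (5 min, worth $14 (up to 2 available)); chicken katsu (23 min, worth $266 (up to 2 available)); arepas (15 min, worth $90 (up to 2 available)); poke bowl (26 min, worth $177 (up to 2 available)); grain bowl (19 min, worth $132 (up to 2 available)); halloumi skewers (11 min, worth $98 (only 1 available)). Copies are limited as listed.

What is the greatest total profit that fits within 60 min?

630

2×chicken katsu + halloumi skewers uses 57 of the 60 min and totals 630.
No other feasible combination exceeds 630.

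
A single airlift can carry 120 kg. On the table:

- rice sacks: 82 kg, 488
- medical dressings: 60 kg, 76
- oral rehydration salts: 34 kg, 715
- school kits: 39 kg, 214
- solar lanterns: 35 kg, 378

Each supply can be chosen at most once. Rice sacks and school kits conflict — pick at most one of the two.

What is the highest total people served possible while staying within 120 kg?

1307

Ranking by ratio (people served/kg): oral rehydration salts 21.03, solar lanterns 10.80, rice sacks 5.95.
Oral rehydration salts + school kits + solar lanterns uses 108 of the 120 kg and totals 1307.
Next best is rice sacks + oral rehydration salts at 1203 (116 kg) — short by 104.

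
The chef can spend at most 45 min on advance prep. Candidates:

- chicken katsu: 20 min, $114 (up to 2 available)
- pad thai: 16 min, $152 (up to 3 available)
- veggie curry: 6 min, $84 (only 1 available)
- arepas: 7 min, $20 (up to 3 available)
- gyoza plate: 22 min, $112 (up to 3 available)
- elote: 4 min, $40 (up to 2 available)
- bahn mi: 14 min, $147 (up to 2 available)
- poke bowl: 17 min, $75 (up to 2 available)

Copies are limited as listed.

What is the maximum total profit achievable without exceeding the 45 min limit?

A density-first pass picks veggie curry + 2×elote + 2×bahn mi — 458 at 42 min.
Dropping bahn mi frees 14 min; slotting in pad thai (16 min) lifts the total to 463 at 44 min.

463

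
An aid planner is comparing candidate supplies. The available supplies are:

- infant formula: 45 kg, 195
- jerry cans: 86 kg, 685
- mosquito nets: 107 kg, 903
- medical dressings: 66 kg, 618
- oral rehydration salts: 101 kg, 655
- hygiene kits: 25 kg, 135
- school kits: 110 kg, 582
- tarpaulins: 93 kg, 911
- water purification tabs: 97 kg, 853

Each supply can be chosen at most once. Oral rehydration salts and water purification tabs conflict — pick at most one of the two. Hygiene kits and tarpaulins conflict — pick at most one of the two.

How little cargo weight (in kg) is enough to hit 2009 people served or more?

245

Need the lightest bundle worth ≥ 2009.
infant formula + mosquito nets + tarpaulins: 2009 people served at 245 kg.
No combination under 245 kg hits 2009.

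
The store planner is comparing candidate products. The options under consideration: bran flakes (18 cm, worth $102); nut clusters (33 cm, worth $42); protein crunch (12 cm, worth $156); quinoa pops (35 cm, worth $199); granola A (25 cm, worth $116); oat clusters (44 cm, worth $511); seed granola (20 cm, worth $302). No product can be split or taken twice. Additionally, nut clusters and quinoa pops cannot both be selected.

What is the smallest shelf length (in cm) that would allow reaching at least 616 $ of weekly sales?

Look for the lowest-shelf combination reaching 616.
Taking protein crunch + oat clusters gives 667 (≥ 616) for 56 cm.
Below 56 cm the best achievable stays under 616.

56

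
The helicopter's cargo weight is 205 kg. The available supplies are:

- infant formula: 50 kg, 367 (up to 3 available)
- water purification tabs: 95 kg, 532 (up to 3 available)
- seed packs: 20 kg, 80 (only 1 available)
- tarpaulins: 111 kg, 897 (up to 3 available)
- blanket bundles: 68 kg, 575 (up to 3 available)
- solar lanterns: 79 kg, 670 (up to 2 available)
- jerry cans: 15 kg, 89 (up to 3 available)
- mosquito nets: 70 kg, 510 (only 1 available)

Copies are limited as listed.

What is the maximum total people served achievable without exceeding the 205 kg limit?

Greedy by ratio would take 2×solar lanterns + 3×jerry cans: 203 kg used, total 1607.
The 203 kg tied up in 2×solar lanterns and 3×jerry cans is better spent on 3×blanket bundles — total rises to 1725 (204 kg).
That's the maximum — no swap from here does better than 1725.

1725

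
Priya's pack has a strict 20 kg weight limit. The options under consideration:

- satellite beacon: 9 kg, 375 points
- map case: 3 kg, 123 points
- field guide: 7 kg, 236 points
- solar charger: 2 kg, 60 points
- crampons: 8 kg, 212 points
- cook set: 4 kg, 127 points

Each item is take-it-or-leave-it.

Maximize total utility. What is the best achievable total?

Filling by ratio: satellite beacon + map case + field guide for 734, with 1 kg left unused.
The 3 kg tied up in map case is better spent on cook set — total rises to 738 (20 kg).

738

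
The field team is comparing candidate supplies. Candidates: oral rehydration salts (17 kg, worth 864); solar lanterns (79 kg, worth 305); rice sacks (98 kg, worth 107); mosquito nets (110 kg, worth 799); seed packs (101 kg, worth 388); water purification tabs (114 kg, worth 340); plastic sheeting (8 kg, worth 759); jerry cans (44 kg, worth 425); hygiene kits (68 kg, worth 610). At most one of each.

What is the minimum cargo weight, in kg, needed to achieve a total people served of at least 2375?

135

Minimise kg subject to total people served ≥ 2375.
Taking oral rehydration salts + mosquito nets + plastic sheeting gives 2422 (≥ 2375) for 135 kg.
Below 135 kg the best achievable stays under 2375.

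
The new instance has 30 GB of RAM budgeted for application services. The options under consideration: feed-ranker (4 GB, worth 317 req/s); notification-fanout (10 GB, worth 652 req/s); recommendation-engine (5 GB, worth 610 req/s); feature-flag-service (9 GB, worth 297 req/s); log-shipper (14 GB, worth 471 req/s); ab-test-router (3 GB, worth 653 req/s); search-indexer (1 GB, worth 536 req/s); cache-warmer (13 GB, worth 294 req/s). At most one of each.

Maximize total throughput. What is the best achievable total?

2768

Density check — search-indexer 536.00, ab-test-router 217.67, recommendation-engine 122.00, feed-ranker 79.25 are the best per GB.
Taking feed-ranker + notification-fanout + recommendation-engine + ab-test-router + search-indexer: 23 GB used, 2768 in throughput.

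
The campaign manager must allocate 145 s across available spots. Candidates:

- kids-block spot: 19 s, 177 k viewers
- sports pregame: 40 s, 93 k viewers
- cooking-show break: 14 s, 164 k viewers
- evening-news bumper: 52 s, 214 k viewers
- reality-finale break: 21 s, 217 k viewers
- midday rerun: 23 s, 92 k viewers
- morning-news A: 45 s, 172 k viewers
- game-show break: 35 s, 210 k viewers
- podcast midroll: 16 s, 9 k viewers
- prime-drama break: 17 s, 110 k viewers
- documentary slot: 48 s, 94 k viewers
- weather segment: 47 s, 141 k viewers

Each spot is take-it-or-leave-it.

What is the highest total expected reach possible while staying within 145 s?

982

Ranking by ratio (expected reach/s): cooking-show break 11.71, reality-finale break 10.33, kids-block spot 9.32, prime-drama break 6.47.
Greedy by ratio would take kids-block spot + cooking-show break + reality-finale break + midday rerun + game-show break + podcast midroll + prime-drama break: 145 s used, total 979.
Dropping midday rerun and podcast midroll and prime-drama break frees 56 s; slotting in evening-news bumper (52 s) lifts the total to 982 at 141 s.
Next best is kids-block spot + cooking-show break + reality-finale break + midday rerun + game-show break + podcast midroll + prime-drama break at 979 (145 s) — short by 3.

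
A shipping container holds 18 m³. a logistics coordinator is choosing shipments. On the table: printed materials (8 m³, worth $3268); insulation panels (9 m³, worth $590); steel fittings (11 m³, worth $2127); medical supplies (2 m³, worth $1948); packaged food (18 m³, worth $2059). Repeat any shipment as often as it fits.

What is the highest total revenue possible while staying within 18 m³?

17532

Density check — medical supplies 974.00, printed materials 408.50, steel fittings 193.36 are the best per m³.
The ratio ordering already packs tightly: 9×medical supplies, 18 m³, 17532.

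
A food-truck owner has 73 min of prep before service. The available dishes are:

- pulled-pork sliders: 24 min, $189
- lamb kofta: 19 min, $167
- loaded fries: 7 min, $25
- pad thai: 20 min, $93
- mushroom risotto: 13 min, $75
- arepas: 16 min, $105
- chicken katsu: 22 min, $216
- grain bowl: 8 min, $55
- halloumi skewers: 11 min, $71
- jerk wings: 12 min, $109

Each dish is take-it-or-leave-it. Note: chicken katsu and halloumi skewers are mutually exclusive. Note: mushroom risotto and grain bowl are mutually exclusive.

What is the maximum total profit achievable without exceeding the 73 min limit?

Pulled-pork sliders + lamb kofta + chicken katsu + grain bowl uses 73 of the 73 min and totals 627.

627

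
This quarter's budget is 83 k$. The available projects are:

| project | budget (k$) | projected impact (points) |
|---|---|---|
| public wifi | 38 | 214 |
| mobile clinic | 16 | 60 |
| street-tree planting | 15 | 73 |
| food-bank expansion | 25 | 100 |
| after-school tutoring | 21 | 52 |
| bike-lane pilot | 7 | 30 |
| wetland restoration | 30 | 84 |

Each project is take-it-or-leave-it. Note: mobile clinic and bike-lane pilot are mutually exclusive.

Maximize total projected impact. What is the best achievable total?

Taking public wifi + street-tree planting + food-bank expansion: 78 k$ used, 387 in projected impact.

387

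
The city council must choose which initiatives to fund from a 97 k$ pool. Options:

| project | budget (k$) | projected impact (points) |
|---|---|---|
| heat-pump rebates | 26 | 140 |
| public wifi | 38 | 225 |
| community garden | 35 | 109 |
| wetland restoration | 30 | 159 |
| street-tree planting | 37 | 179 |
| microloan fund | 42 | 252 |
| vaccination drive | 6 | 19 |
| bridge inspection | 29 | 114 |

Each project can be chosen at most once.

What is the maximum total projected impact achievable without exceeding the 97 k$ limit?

Filling by ratio: public wifi + microloan fund + vaccination drive for 496, with 11 k$ left unused.
Replace microloan fund and vaccination drive with heat-pump rebates + wetland restoration: the trade gains 28 net, giving 524 at 94 k$.

524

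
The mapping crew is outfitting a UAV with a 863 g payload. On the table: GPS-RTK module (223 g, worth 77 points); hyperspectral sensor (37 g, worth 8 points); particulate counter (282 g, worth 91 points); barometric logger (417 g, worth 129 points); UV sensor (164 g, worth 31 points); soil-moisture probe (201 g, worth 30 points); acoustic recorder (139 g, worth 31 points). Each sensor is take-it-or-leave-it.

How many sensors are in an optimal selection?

3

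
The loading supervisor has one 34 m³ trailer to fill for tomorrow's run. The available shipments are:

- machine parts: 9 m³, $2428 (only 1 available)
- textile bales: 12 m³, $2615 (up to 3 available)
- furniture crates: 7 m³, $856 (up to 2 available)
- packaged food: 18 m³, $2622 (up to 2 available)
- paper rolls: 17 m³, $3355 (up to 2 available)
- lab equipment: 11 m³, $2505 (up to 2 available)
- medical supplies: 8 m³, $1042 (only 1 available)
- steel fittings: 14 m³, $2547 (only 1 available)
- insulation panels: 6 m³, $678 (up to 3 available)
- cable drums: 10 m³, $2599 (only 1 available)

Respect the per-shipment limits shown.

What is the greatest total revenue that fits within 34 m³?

7829

The ratio heuristic lands on machine parts + lab equipment + cable drums (7532) but leaves 4 m³ idle.
Replace machine parts and lab equipment with 2×textile bales: the trade gains 297 net, giving 7829 at 34 m³.
That's the maximum — no swap from here does better than 7829.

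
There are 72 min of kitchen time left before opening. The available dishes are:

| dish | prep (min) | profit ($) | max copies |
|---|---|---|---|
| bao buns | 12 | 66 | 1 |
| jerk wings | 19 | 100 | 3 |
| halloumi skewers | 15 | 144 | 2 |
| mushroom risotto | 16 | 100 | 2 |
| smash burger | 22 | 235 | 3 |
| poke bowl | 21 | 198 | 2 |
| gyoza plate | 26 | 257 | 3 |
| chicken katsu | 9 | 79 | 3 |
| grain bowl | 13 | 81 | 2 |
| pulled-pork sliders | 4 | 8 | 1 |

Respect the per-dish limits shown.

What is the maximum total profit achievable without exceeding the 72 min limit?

727

Filling by ratio: 3×smash burger + pulled-pork sliders for 713, with 2 min left unused.
The 26 min tied up in smash burger and pulled-pork sliders is better spent on gyoza plate — total rises to 727 (70 min).
That's the maximum — no swap from here does better than 727.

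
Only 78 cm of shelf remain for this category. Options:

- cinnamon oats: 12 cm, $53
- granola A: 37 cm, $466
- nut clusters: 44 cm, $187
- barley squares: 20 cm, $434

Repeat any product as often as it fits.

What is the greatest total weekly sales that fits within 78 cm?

1355

Ranking by ratio (weekly sales/cm): barley squares 21.70, granola A 12.59, cinnamon oats 4.42, nut clusters 4.25.
Best packing: cinnamon oats + 3×barley squares — 72 cm, 1355 total.
No other feasible combination exceeds 1355.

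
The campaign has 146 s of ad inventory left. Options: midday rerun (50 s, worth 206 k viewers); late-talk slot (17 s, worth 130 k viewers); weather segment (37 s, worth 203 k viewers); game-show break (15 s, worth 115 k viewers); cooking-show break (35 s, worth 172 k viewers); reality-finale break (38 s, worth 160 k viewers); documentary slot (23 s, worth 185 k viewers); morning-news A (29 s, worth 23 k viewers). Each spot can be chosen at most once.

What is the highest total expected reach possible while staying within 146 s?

By expected reach per s: documentary slot 8.04, game-show break 7.67, late-talk slot 7.65 lead.
Greedy by ratio would take late-talk slot + weather segment + game-show break + cooking-show break + documentary slot: 127 s used, total 805.
Dropping cooking-show break frees 35 s; slotting in midday rerun (50 s) lifts the total to 839 at 142 s.
Runner-up midday rerun + late-talk slot + game-show break + cooking-show break + documentary slot tops out at 808.

839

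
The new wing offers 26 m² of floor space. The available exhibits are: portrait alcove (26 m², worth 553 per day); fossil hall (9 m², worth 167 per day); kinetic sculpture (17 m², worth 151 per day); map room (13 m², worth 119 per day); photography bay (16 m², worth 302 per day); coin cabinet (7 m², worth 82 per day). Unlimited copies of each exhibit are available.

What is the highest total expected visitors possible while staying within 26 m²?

Density check — portrait alcove 21.27, photography bay 18.88, fossil hall 18.56, coin cabinet 11.71 are the best per m².
Portrait alcove uses 26 of the 26 m² and totals 553.
Every other selection either busts 26 m² or fails to beat 553.

553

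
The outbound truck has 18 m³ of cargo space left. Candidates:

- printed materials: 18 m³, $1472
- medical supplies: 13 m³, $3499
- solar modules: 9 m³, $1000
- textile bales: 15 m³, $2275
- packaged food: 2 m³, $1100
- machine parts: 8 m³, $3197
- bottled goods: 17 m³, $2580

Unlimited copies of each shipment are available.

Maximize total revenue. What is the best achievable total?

9×packaged food uses 18 of the 18 m³ and totals 9900.
No other feasible combination exceeds 9900.

9900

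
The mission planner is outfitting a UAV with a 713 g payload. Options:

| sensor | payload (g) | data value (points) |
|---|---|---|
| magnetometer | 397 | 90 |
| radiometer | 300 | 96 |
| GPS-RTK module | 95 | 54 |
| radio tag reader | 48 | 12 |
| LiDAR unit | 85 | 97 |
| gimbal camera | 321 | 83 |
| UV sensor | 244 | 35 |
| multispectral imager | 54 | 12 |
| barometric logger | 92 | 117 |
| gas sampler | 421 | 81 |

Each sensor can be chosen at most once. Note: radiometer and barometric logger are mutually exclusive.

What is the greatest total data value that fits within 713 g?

375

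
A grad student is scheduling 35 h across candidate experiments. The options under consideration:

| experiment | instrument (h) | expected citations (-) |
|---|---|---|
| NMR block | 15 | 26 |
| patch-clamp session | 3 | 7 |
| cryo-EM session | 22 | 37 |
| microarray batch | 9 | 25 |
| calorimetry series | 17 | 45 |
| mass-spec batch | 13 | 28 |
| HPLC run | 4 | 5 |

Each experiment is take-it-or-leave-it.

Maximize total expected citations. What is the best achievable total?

82

Taking patch-clamp session + microarray batch + calorimetry series + HPLC run: 33 h used, 82 in expected citations.
Next best is patch-clamp session + calorimetry series + mass-spec batch at 80 (33 h) — short by 2.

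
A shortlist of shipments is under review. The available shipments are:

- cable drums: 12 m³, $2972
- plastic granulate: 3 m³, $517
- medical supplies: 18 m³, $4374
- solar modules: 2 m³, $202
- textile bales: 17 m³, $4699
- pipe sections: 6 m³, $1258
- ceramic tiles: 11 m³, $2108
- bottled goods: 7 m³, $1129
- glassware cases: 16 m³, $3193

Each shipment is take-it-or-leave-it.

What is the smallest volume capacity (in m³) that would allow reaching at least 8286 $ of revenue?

34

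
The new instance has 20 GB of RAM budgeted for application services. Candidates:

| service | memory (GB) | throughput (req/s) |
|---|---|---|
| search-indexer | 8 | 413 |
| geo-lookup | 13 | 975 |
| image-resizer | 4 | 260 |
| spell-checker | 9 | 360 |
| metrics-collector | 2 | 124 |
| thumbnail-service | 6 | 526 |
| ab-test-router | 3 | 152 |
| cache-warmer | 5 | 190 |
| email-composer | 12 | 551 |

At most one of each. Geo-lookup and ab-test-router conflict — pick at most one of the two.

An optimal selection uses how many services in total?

2

Optimal total is 1501.
For example geo-lookup + thumbnail-service achieves it, using 19 GB.
Every optimal selection uses 2 services.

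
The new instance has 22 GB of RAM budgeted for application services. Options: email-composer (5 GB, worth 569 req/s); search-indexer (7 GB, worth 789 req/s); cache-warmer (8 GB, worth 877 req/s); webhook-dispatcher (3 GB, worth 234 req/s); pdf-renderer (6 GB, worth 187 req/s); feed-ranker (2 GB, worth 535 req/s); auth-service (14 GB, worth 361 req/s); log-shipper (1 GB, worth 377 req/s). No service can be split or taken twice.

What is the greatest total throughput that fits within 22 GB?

Taking the top-ratio services first gives email-composer + search-indexer + webhook-dispatcher + feed-ranker + log-shipper for 2504 (18 GB).
The 5 GB tied up in email-composer is better spent on cache-warmer — total rises to 2812 (21 GB).

2812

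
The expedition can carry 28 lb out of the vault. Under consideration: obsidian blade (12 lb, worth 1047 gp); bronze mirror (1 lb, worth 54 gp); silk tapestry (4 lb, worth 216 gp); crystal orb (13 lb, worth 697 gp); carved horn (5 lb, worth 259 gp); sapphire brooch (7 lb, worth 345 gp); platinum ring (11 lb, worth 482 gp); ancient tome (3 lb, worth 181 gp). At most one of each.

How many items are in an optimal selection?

3

Optimal total is 1925.
For example obsidian blade + crystal orb + ancient tome achieves it, using 28 lb.
Every optimal selection uses 3 items.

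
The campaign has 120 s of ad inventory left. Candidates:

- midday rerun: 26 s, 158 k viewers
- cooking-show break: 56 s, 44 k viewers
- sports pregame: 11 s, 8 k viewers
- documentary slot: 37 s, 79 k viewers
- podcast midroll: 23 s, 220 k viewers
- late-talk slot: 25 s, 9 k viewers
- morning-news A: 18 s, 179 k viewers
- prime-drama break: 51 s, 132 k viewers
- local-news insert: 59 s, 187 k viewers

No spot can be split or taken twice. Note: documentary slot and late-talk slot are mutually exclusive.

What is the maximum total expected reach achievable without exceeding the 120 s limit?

Ranking by ratio (expected reach/s): morning-news A 9.94, podcast midroll 9.57, midday rerun 6.08, local-news insert 3.17.
Midday rerun + podcast midroll + morning-news A + prime-drama break uses 118 of the 120 s and totals 689.
An exhaustive check of the 512 subsets confirms 689.

689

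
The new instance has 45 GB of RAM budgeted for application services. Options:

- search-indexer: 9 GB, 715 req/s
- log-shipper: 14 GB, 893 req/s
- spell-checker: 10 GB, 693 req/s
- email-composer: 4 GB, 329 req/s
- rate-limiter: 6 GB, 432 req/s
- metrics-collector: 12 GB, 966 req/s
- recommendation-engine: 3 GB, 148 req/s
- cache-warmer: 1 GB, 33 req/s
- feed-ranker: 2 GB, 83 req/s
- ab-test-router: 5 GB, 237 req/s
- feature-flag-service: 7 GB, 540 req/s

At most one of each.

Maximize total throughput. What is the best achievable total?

A density-first pass picks search-indexer + email-composer + rate-limiter + metrics-collector + recommendation-engine + cache-warmer + feed-ranker + feature-flag-service — 3246 at 44 GB.
The 9 GB tied up in rate-limiter and cache-warmer and feed-ranker is better spent on spell-checker — total rises to 3391 (45 GB).
The closest alternative, search-indexer + spell-checker + rate-limiter + metrics-collector + cache-warmer + feature-flag-service, reaches only 3379.

3391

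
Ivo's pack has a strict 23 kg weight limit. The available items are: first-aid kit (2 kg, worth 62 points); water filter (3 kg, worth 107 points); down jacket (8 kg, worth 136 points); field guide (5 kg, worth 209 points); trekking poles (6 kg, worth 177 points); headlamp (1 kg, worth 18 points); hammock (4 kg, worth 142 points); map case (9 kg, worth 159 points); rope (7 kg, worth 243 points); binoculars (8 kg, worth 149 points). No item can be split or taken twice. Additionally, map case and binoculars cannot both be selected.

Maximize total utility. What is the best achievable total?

798

Greedy by ratio would take first-aid kit + water filter + field guide + headlamp + hammock + rope: 22 kg used, total 781.
Replace headlamp and hammock with trekking poles: the trade gains 17 net, giving 798 at 23 kg.
An exhaustive check of the 1024 subsets confirms 798.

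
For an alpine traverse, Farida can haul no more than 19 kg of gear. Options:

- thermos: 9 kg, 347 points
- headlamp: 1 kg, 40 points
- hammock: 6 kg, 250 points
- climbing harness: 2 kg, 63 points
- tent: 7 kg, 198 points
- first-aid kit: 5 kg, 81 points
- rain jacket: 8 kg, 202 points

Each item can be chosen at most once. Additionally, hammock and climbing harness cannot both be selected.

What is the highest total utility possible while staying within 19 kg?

Taking thermos + headlamp + climbing harness + tent: 19 kg used, 648 in utility.
The closest alternative, thermos + headlamp + hammock, reaches only 637.

648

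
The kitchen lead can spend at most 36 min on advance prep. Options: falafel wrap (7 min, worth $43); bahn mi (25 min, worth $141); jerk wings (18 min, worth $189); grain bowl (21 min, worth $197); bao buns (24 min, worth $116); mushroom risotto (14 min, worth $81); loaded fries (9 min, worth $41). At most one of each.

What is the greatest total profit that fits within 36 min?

A density-first pass picks falafel wrap + jerk wings + loaded fries — 273 at 34 min.
But grain bowl + mushroom risotto fits in 35 min and reaches 278.
Every other selection either busts 36 min or fails to beat 278.

278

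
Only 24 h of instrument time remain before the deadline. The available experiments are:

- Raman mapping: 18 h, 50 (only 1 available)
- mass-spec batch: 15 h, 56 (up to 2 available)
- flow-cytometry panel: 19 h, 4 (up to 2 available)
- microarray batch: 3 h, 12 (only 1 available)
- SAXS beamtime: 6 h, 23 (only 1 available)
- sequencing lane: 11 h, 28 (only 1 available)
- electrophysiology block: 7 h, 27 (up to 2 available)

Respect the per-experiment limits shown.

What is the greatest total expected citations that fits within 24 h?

91

The ratio heuristic lands on microarray batch + SAXS beamtime + 2×electrophysiology block (89) but leaves 1 h idle.
The 14 h tied up in 2×electrophysiology block is better spent on mass-spec batch — total rises to 91 (24 h).
Every other selection either busts 24 h or exceeds an availability limit or fails to beat 91.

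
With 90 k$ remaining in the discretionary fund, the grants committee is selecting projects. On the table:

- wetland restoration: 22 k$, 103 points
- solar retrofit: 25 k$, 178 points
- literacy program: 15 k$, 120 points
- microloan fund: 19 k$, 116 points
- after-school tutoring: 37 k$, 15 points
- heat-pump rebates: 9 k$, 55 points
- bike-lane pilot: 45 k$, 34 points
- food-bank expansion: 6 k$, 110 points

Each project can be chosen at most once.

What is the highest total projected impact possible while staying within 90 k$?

Taking the top-ratio projects first gives solar retrofit + literacy program + microloan fund + heat-pump rebates + food-bank expansion for 579 (74 k$).
Replace heat-pump rebates with wetland restoration: the trade gains 48 net, giving 627 at 87 k$.
The closest alternative, solar retrofit + literacy program + microloan fund + heat-pump rebates + food-bank expansion, reaches only 579.

627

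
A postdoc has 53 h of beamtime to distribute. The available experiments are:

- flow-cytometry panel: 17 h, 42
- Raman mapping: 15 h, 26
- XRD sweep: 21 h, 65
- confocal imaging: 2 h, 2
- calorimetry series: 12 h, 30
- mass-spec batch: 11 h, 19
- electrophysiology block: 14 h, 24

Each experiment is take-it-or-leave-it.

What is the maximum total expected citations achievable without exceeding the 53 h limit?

Flow-cytometry panel + XRD sweep + confocal imaging + calorimetry series uses 52 of the 53 h and totals 139.
Every other selection either busts 53 h or fails to beat 139.

139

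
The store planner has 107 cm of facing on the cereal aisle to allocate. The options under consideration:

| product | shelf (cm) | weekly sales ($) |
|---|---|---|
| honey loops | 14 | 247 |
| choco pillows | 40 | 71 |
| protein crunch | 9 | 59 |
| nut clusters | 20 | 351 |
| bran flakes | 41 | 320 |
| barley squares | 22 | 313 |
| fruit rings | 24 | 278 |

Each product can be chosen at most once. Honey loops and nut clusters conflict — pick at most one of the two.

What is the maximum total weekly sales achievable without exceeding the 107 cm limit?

1262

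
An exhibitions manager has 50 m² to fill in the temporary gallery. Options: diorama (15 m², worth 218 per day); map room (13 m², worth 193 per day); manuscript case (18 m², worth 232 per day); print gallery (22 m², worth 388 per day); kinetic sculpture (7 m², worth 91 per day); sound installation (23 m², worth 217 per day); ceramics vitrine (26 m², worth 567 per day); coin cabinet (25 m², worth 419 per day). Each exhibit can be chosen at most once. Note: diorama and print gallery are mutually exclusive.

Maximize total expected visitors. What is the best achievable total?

955

Print gallery + ceramics vitrine uses 48 of the 50 m² and totals 955.
The closest alternative, diorama + kinetic sculpture + ceramics vitrine, reaches only 876.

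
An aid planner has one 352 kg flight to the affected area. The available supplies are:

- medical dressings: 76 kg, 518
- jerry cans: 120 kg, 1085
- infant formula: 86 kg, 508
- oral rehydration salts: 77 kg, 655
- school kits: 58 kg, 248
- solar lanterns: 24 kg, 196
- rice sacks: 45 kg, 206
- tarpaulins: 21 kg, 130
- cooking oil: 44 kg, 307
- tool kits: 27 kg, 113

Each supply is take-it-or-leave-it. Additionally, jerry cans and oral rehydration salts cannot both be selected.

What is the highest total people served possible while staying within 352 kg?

2614

Best packing: medical dressings + jerry cans + infant formula + solar lanterns + cooking oil — 350 kg, 2614 total.
That's the maximum — no feasible swap from here does better than 2614.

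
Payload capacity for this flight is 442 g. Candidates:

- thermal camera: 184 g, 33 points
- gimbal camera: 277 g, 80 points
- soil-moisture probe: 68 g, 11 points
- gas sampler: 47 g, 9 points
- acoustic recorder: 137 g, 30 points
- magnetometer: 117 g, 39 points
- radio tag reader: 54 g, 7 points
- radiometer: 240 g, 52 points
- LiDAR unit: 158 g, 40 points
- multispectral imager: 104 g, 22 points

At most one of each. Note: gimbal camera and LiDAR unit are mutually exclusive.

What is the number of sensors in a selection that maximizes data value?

The maximum data value within 442 g is 128.
One optimal bundle: gimbal camera + gas sampler + magnetometer (441 g).
Every optimal selection uses 3 sensors.

3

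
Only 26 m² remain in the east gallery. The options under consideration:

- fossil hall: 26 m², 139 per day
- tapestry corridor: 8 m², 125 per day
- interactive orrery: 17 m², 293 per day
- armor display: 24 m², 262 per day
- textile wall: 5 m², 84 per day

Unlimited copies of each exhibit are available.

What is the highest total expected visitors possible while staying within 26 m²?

By expected visitors per m²: interactive orrery 17.24, textile wall 16.80, tapestry corridor 15.62 lead.
Taking the top-ratio exhibits first gives interactive orrery + textile wall for 377 (22 m²).
The 17 m² tied up in interactive orrery is better spent on 4×textile wall — total rises to 420 (25 m²).

420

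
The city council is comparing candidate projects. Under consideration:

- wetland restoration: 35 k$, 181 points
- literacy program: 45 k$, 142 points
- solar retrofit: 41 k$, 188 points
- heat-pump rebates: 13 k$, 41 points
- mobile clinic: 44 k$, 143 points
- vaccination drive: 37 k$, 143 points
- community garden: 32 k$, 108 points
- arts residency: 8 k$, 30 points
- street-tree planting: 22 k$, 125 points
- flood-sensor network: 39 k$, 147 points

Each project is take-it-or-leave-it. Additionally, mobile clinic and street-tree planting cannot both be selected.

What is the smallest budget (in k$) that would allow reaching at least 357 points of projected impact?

Minimise k$ subject to total projected impact ≥ 357.
Taking wetland restoration + solar retrofit gives 369 (≥ 357) for 76 k$.
Below 76 k$ the best achievable stays under 357.

76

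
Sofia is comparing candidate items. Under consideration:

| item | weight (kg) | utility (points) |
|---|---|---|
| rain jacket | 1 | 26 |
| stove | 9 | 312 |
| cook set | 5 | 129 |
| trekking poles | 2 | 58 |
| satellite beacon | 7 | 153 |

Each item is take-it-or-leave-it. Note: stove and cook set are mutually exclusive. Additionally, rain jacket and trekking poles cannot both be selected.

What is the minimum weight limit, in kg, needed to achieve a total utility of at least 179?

7

Need the lightest bundle worth ≥ 179.
cook set + trekking poles reaches 187 using 7 kg.
No combination under 7 kg hits 179.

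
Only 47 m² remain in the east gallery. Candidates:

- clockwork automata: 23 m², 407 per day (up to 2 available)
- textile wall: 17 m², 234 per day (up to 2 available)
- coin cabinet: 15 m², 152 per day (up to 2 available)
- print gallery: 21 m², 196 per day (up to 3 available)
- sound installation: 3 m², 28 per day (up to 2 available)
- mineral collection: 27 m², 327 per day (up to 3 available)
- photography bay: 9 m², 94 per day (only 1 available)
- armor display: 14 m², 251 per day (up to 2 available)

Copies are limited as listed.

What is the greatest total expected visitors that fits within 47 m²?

Density check — armor display 17.93, clockwork automata 17.70, textile wall 13.76 are the best per m².
Greedy by ratio would take textile wall + 2×armor display: 45 m² used, total 736.
The 45 m² tied up in textile wall and 2×armor display is better spent on 2×clockwork automata — total rises to 814 (46 m²).
That's the maximum — no swap from here does better than 814.

814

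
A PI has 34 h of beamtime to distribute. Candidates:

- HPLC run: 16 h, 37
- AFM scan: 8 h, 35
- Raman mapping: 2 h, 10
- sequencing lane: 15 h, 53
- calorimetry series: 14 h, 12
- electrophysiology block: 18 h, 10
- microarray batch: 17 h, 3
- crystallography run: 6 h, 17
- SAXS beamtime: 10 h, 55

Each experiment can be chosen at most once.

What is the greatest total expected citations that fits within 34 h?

Taking the top-ratio experiments first gives AFM scan + Raman mapping + crystallography run + SAXS beamtime for 117 (26 h).
Replace Raman mapping and crystallography run with sequencing lane: the trade gains 26 net, giving 143 at 33 h.
Every other selection either busts 34 h or fails to beat 143.

143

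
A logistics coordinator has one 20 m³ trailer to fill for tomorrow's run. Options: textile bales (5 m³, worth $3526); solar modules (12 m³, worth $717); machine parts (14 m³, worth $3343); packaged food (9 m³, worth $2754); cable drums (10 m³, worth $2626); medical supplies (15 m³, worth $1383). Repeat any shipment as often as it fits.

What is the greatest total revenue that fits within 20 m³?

Ranking by ratio (revenue/m³): textile bales 705.20, packaged food 306.00, cable drums 262.60, machine parts 238.79.
The ratio ordering already packs tightly: 4×textile bales, 20 m³, 14104.
That's the maximum — no swap from here does better than 14104.

14104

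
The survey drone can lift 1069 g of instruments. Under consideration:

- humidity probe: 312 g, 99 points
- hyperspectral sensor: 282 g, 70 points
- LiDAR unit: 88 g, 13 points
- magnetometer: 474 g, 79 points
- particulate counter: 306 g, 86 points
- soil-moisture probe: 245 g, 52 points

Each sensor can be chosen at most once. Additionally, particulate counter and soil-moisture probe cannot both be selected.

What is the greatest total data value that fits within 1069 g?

268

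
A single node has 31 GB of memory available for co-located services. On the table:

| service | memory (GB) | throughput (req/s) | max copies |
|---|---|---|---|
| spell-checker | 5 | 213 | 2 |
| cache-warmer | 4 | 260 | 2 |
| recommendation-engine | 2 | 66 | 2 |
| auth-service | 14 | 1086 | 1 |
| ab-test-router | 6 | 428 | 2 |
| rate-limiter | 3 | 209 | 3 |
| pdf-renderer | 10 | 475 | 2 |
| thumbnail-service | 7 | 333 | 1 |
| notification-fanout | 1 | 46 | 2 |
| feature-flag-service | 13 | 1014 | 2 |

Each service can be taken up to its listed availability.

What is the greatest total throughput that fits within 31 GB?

2360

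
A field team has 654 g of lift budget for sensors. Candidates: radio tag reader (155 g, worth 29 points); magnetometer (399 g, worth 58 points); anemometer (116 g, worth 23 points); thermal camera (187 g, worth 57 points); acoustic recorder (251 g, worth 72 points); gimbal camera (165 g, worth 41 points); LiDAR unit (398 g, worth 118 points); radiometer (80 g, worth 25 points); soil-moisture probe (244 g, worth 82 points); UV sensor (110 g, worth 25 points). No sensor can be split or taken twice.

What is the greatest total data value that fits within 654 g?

Filling by ratio: thermal camera + radiometer + soil-moisture probe + UV sensor for 189, with 33 g left unused.
Dropping thermal camera and radiometer and UV sensor frees 377 g; slotting in LiDAR unit (398 g) lifts the total to 200 at 642 g.
That's the maximum — no swap from here does better than 200.

200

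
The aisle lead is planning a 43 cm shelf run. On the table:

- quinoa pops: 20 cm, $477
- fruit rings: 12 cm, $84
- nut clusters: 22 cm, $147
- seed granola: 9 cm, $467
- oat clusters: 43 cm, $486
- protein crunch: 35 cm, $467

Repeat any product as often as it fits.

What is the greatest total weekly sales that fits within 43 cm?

1868

By weekly sales per cm: seed granola 51.89, quinoa pops 23.85, protein crunch 13.34, oat clusters 11.30 lead.
Taking 4×seed granola: 36 cm used, 1868 in weekly sales.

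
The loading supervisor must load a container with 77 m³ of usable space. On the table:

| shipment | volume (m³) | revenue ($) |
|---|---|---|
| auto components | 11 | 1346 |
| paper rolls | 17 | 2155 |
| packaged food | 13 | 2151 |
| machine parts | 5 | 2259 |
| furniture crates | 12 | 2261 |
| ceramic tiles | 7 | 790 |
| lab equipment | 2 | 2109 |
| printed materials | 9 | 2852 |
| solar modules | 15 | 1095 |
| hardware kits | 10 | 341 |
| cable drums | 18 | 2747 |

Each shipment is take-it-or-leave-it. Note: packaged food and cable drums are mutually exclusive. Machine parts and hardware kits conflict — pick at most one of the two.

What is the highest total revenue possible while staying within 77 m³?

15923

Auto components + paper rolls + packaged food + machine parts + furniture crates + ceramic tiles + lab equipment + printed materials uses 76 of the 77 m³ and totals 15923.
Runner-up auto components + paper rolls + machine parts + furniture crates + lab equipment + printed materials + cable drums tops out at 15729.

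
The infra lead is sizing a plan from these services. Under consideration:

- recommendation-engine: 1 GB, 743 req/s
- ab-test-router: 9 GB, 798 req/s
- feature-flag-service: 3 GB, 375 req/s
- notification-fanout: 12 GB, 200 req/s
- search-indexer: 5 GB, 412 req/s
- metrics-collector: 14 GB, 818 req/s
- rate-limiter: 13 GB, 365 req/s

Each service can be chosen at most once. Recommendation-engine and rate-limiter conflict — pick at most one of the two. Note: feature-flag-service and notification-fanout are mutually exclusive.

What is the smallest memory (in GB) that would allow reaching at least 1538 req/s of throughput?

10

Look for the lowest-memory combination reaching 1538.
recommendation-engine + ab-test-router: 1541 throughput at 10 GB.
No combination under 10 GB hits 1538.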